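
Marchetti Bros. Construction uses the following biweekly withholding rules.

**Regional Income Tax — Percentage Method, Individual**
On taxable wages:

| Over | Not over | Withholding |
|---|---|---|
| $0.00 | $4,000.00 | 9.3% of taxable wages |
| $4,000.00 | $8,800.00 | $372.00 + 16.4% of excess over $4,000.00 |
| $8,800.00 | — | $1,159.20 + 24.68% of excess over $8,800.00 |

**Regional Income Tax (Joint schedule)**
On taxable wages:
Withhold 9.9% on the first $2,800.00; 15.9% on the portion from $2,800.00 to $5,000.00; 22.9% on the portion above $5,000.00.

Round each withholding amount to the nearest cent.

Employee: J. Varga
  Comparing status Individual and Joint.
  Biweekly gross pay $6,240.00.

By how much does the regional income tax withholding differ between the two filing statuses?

$171.60

Regional Income Tax (Individual): taxable = $6,240.00
  $372.00 + 16.4% × ($6,240.00 − $4,000.00) = $372.00 + 16.4% × $2,240.00 = $739.36
Regional Income Tax (Joint): taxable = $6,240.00
  $627.00 + 22.9% × ($6,240.00 − $5,000.00) = $627.00 + 22.9% × $1,240.00 = $910.96
Difference: |$739.36 − $910.96| = $171.60 (higher under Joint)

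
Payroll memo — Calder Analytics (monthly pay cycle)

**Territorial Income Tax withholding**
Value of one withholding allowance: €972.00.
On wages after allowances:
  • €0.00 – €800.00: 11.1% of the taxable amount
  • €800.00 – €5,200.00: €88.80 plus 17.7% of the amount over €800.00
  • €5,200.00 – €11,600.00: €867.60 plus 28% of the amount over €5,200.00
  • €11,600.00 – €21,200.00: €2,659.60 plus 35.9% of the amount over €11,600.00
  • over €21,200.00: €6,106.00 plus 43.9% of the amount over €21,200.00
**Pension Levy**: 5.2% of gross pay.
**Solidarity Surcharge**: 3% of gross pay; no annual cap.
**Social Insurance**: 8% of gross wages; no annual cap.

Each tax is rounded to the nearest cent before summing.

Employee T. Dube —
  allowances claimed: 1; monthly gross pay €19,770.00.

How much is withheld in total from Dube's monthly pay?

Territorial Income Tax: taxable = €19,770.00 − 1×€972.00 = €18,798.00
  €2,659.60 + 35.9% × (€18,798.00 − €11,600.00) = €2,659.60 + 35.9% × €7,198.00 = €5,243.68
Pension Levy: 5.2% × €19,770.00 = €1,028.04
Solidarity Surcharge: 3% × €19,770.00 = €593.10
Social Insurance: 8% × €19,770.00 = €1,581.60
Total: €5,243.68 + €1,028.04 + €593.10 + €1,581.60 = €8,446.42

€8,446.42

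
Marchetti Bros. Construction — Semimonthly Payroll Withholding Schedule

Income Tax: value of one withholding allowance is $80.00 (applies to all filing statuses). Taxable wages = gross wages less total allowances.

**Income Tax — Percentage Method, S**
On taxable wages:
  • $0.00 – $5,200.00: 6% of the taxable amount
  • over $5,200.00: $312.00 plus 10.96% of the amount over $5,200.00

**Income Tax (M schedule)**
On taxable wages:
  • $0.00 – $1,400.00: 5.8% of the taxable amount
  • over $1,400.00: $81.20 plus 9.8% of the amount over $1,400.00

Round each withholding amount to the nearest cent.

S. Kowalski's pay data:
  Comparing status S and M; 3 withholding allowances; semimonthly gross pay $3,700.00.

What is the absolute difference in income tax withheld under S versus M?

Income Tax (S): taxable = $3,700.00 − 3×$80.00 = $3,460.00
  6% × $3,460.00 = $207.60
Income Tax (M): taxable = $3,700.00 − 3×$80.00 = $3,460.00
  $81.20 + 9.8% × ($3,460.00 − $1,400.00) = $81.20 + 9.8% × $2,060.00 = $283.08
Difference: |$207.60 − $283.08| = $75.48 (higher under M)

$75.48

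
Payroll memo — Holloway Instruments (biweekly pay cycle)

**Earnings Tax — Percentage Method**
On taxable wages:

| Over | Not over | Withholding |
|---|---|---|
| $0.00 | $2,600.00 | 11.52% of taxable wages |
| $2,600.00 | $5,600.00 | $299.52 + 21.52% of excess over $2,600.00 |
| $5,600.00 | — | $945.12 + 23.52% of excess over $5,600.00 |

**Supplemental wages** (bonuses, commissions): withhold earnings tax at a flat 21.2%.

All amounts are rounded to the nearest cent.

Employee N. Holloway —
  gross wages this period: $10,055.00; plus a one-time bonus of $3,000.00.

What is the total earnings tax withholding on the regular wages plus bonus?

$2,628.94

Earnings Tax: taxable = $10,055.00
  $945.12 + 23.52% × ($10,055.00 − $5,600.00) = $945.12 + 23.52% × $4,455.00 = $1,992.94
Supplemental (21.2% flat on bonus): 21.2% × $3,000.00 = $636.00
Total earnings tax: $1,992.94 + $636.00 = $2,628.94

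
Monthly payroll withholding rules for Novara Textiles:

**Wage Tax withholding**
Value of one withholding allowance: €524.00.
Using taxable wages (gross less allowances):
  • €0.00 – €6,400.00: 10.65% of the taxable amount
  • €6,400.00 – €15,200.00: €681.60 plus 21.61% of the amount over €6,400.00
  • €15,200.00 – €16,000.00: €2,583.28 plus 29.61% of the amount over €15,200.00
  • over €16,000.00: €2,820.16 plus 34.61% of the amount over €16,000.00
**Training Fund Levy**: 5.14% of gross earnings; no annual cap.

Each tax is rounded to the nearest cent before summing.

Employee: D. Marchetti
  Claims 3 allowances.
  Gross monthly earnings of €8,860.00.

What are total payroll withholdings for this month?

Wage Tax: taxable = €8,860.00 − 3×€524.00 = €7,288.00
  €681.60 + 21.61% × (€7,288.00 − €6,400.00) = €681.60 + 21.61% × €888.00 = €873.50
Training Fund Levy: 5.14% × €8,860.00 = €455.40
Total: €873.50 + €455.40 = €1,328.90

€1,328.90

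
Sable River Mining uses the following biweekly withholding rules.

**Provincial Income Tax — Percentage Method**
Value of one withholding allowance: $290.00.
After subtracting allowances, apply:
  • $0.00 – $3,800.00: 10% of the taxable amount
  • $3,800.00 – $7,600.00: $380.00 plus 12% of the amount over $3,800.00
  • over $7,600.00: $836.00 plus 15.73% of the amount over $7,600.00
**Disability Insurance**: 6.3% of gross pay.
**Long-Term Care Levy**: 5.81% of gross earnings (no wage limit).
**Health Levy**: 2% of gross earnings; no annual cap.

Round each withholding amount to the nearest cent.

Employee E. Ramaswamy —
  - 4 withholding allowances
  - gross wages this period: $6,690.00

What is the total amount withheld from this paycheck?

$1,531.56

Provincial Income Tax: taxable = $6,690.00 − 4×$290.00 = $5,530.00
  $380.00 + 12% × ($5,530.00 − $3,800.00) = $380.00 + 12% × $1,730.00 = $587.60
Disability Insurance: 6.3% × $6,690.00 = $421.47
Long-Term Care Levy: 5.81% × $6,690.00 = $388.69
Health Levy: 2% × $6,690.00 = $133.80
Total: $587.60 + $421.47 + $388.69 + $133.80 = $1,531.56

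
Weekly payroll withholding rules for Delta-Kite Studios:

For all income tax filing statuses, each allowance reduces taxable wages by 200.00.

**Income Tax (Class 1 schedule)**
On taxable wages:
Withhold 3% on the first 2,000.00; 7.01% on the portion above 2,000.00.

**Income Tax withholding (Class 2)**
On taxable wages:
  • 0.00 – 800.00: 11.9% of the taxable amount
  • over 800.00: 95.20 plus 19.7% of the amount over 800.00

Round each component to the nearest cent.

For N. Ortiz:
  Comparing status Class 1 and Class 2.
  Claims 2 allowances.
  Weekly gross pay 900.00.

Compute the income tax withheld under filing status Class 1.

15.00

Income Tax (Class 1): taxable = 900.00 − 2×200.00 = 500.00
  3% × 500.00 = 15.00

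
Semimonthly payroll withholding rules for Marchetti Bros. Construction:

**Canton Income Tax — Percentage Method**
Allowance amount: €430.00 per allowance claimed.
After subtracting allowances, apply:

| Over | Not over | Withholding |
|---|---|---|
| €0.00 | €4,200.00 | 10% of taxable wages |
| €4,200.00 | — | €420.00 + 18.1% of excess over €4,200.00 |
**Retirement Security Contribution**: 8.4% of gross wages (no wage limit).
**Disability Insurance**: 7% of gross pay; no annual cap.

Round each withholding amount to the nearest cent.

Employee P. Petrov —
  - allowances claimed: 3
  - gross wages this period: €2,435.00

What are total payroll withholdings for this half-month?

Canton Income Tax: taxable = €2,435.00 − 3×€430.00 = €1,145.00
  10% × €1,145.00 = €114.50
Retirement Security Contribution: 8.4% × €2,435.00 = €204.54
Disability Insurance: 7% × €2,435.00 = €170.45
Total: €114.50 + €204.54 + €170.45 = €489.49

€489.49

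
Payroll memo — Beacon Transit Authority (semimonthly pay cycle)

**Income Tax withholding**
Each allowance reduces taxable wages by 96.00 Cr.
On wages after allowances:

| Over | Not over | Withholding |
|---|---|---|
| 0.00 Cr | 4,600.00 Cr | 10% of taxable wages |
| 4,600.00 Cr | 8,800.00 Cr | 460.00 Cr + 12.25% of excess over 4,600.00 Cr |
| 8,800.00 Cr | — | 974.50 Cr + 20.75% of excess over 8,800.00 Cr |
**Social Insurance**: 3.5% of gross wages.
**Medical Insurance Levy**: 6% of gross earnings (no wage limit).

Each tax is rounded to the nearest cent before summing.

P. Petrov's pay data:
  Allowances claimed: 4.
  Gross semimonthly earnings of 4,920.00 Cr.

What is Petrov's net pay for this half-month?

3,999.00 Cr

Income Tax: taxable = 4,920.00 Cr − 4×96.00 Cr = 4,536.00 Cr
  10% × 4,536.00 Cr = 453.60 Cr
Social Insurance: 3.5% × 4,920.00 Cr = 172.20 Cr
Medical Insurance Levy: 6% × 4,920.00 Cr = 295.20 Cr
Total withheld: 453.60 Cr + 172.20 Cr + 295.20 Cr = 921.00 Cr
Net pay: 4,920.00 Cr − 921.00 Cr = 3,999.00 Cr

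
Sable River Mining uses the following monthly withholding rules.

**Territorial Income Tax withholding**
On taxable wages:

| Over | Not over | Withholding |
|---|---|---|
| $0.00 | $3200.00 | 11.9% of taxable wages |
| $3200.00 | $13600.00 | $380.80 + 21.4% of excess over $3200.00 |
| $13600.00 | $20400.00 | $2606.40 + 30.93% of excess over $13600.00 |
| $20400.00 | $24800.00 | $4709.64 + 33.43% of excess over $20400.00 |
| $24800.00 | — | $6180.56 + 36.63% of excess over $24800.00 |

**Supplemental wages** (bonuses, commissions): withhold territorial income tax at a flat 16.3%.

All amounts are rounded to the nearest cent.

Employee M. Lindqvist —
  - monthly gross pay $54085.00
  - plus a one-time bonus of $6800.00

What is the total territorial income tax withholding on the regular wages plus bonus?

Territorial Income Tax: taxable = $54085.00
  $6180.56 + 36.63% × ($54085.00 − $24800.00) = $6180.56 + 36.63% × $29285.00 = $16907.66
Supplemental (16.3% flat on bonus): 16.3% × $6800.00 = $1108.40
Total territorial income tax: $16907.66 + $1108.40 = $18016.06

$18016.06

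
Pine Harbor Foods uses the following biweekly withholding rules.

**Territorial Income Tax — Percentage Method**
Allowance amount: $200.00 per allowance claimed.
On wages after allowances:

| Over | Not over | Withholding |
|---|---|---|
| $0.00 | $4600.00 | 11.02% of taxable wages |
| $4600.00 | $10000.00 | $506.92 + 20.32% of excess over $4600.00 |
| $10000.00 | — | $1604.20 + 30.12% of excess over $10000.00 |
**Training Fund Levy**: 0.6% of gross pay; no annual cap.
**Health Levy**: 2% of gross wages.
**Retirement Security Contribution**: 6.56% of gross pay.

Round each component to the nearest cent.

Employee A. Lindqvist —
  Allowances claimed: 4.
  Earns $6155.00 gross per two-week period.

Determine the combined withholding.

Territorial Income Tax: taxable = $6155.00 − 4×$200.00 = $5355.00
  $506.92 + 20.32% × ($5355.00 − $4600.00) = $506.92 + 20.32% × $755.00 = $660.34
Training Fund Levy: 0.6% × $6155.00 = $36.93
Health Levy: 2% × $6155.00 = $123.10
Retirement Security Contribution: 6.56% × $6155.00 = $403.77
Total: $660.34 + $36.93 + $123.10 + $403.77 = $1224.14

$1224.14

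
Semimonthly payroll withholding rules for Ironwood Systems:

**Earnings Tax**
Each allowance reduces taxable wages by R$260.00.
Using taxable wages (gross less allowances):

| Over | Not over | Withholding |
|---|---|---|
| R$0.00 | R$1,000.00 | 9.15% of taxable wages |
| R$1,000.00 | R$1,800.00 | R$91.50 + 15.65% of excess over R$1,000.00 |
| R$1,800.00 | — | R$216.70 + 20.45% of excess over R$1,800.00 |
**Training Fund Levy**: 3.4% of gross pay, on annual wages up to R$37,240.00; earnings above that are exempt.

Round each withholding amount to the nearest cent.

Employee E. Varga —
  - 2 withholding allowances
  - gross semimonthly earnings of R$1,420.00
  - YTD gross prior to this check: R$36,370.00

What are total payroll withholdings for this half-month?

R$111.93

Earnings Tax: taxable = R$1,420.00 − 2×R$260.00 = R$900.00
  9.15% × R$900.00 = R$82.35
Training Fund Levy: cap R$37,240.00 − YTD R$36,370.00 = R$870.00 subject; 3.4% × R$870.00 = R$29.58
Total: R$82.35 + R$29.58 = R$111.93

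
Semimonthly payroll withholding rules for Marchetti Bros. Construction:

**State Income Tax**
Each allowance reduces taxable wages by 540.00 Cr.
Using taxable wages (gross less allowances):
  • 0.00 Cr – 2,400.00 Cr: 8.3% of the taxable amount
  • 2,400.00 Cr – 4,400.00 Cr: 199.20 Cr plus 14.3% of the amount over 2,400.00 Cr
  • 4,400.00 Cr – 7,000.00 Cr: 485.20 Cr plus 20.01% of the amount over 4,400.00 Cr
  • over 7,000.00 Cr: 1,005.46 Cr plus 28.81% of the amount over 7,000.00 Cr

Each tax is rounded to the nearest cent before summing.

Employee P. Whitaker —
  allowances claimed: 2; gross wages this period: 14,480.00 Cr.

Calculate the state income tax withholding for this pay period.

2,849.30 Cr

State Income Tax: taxable = 14,480.00 Cr − 2×540.00 Cr = 13,400.00 Cr
  1,005.46 Cr + 28.81% × (13,400.00 Cr − 7,000.00 Cr) = 1,005.46 Cr + 28.81% × 6,400.00 Cr = 2,849.30 Cr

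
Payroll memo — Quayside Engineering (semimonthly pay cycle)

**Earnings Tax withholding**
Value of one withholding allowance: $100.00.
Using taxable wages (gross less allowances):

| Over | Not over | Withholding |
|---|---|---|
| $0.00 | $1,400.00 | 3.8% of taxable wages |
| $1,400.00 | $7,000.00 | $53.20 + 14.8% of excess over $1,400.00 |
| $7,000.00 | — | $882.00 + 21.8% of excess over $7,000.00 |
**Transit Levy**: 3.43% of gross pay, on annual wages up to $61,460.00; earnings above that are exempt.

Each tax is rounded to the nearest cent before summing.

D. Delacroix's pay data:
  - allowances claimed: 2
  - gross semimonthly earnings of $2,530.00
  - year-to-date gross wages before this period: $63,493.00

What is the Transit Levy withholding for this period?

$0.00

Transit Levy: YTD $63,493.00 ≥ cap $61,460.00 → $0.00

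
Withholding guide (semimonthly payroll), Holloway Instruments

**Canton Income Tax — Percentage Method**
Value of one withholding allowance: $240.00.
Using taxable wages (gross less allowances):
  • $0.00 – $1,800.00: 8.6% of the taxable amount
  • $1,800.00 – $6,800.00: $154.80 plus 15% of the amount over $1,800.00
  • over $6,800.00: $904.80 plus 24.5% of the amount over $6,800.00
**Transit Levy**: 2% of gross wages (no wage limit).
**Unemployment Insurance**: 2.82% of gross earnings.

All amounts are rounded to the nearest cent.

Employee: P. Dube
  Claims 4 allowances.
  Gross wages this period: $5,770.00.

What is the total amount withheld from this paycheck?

Canton Income Tax: taxable = $5,770.00 − 4×$240.00 = $4,810.00
  $154.80 + 15% × ($4,810.00 − $1,800.00) = $154.80 + 15% × $3,010.00 = $606.30
Transit Levy: 2% × $5,770.00 = $115.40
Unemployment Insurance: 2.82% × $5,770.00 = $162.71
Total: $606.30 + $115.40 + $162.71 = $884.41

$884.41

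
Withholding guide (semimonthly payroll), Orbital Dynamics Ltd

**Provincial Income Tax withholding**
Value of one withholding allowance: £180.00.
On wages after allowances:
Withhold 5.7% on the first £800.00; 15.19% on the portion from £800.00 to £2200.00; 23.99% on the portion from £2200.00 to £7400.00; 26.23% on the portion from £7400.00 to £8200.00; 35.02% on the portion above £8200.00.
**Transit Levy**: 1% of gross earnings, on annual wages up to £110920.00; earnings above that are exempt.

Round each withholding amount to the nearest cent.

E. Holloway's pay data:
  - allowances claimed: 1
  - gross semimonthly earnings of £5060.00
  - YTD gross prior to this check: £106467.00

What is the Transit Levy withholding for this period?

£44.53

Transit Levy: cap £110920.00 − YTD £106467.00 = £4453.00 subject; 1% × £4453.00 = £44.53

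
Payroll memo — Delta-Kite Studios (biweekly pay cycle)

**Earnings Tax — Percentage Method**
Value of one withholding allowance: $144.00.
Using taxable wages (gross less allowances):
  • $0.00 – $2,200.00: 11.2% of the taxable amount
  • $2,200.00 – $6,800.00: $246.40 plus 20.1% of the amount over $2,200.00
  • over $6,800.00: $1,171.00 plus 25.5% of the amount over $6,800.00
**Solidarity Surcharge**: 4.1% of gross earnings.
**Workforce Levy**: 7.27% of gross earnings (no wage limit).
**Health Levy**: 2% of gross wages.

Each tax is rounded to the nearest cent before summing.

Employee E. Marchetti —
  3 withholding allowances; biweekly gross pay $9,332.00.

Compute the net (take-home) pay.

Earnings Tax: taxable = $9,332.00 − 3×$144.00 = $8,900.00
  $1,171.00 + 25.5% × ($8,900.00 − $6,800.00) = $1,171.00 + 25.5% × $2,100.00 = $1,706.50
Solidarity Surcharge: 4.1% × $9,332.00 = $382.61
Workforce Levy: 7.27% × $9,332.00 = $678.44
Health Levy: 2% × $9,332.00 = $186.64
Total withheld: $1,706.50 + $382.61 + $678.44 + $186.64 = $2,954.19
Net pay: $9,332.00 − $2,954.19 = $6,377.81

$6,377.81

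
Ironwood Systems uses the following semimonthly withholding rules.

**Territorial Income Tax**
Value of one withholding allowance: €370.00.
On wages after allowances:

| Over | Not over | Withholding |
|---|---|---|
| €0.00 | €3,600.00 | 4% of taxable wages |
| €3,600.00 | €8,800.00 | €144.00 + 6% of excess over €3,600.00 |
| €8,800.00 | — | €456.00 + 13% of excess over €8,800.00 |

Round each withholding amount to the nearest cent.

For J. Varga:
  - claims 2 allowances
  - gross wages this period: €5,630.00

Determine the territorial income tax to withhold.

€221.40

Territorial Income Tax: taxable = €5,630.00 − 2×€370.00 = €4,890.00
  €144.00 + 6% × (€4,890.00 − €3,600.00) = €144.00 + 6% × €1,290.00 = €221.40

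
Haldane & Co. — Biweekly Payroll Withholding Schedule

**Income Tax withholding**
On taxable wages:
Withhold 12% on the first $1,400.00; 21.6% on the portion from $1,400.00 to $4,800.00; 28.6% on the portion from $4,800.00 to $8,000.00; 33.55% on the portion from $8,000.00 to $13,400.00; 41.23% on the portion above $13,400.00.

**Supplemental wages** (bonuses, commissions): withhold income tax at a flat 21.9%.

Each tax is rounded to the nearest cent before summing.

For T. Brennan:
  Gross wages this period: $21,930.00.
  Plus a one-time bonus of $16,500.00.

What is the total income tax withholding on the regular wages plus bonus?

Income Tax: taxable = $21,930.00
  $3,629.30 + 41.23% × ($21,930.00 − $13,400.00) = $3,629.30 + 41.23% × $8,530.00 = $7,146.22
Supplemental (21.9% flat on bonus): 21.9% × $16,500.00 = $3,613.50
Total income tax: $7,146.22 + $3,613.50 = $10,759.72

$10,759.72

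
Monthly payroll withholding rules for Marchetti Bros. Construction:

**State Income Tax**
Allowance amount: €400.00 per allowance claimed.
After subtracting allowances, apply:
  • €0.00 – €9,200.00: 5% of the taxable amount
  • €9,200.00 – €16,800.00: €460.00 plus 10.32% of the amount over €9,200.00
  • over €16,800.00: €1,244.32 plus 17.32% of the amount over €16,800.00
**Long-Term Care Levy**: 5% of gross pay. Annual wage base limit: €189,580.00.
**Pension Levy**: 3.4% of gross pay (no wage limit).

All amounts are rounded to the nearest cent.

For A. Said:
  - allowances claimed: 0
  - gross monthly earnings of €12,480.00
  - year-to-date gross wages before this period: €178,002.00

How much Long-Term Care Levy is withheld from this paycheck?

Long-Term Care Levy: cap €189,580.00 − YTD €178,002.00 = €11,578.00 subject; 5% × €11,578.00 = €578.90

€578.90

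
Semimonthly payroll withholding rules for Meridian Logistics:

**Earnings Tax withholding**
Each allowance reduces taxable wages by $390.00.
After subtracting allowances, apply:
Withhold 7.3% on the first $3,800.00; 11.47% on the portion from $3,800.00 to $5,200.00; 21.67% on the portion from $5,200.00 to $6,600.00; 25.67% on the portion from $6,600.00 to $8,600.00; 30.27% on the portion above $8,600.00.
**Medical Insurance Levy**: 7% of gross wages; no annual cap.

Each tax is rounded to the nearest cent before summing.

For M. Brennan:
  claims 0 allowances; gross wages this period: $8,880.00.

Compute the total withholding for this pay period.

Earnings Tax: taxable = $8,880.00
  $1,254.76 + 30.27% × ($8,880.00 − $8,600.00) = $1,254.76 + 30.27% × $280.00 = $1,339.52
Medical Insurance Levy: 7% × $8,880.00 = $621.60
Total: $1,339.52 + $621.60 = $1,961.12

$1,961.12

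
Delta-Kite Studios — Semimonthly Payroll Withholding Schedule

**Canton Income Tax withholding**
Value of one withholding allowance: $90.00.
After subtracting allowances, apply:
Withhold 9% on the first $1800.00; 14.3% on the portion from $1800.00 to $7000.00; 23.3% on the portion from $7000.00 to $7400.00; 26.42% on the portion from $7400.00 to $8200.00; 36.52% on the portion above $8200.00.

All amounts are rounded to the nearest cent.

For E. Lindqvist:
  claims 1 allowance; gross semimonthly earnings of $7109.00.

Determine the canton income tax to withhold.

$910.03

Canton Income Tax: taxable = $7109.00 − 1×$90.00 = $7019.00
  $905.60 + 23.3% × ($7019.00 − $7000.00) = $905.60 + 23.3% × $19.00 = $910.03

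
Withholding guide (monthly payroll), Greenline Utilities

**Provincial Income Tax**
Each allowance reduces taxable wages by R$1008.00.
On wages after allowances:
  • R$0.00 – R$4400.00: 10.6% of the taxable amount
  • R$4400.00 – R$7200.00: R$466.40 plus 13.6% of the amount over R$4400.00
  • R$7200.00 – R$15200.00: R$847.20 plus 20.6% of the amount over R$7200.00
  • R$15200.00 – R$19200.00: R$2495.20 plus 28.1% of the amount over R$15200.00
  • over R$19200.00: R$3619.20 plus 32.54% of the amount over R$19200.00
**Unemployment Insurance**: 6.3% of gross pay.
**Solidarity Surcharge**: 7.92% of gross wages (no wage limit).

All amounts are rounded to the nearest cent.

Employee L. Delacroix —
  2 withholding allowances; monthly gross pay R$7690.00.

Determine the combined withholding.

R$1733.18

Provincial Income Tax: taxable = R$7690.00 − 2×R$1008.00 = R$5674.00
  R$466.40 + 13.6% × (R$5674.00 − R$4400.00) = R$466.40 + 13.6% × R$1274.00 = R$639.66
Unemployment Insurance: 6.3% × R$7690.00 = R$484.47
Solidarity Surcharge: 7.92% × R$7690.00 = R$609.05
Total: R$639.66 + R$484.47 + R$609.05 = R$1733.18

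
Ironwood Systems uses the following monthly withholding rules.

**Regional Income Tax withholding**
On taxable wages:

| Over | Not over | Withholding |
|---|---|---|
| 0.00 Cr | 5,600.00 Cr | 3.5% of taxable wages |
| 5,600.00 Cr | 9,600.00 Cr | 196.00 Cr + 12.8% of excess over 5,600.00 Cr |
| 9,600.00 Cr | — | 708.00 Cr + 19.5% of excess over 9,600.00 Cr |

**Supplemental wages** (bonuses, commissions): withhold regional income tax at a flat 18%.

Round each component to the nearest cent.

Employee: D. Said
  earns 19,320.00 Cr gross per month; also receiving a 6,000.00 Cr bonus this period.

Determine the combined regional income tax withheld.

Regional Income Tax: taxable = 19,320.00 Cr
  708.00 Cr + 19.5% × (19,320.00 Cr − 9,600.00 Cr) = 708.00 Cr + 19.5% × 9,720.00 Cr = 2,603.40 Cr
Supplemental (18% flat on bonus): 18% × 6,000.00 Cr = 1,080.00 Cr
Total regional income tax: 2,603.40 Cr + 1,080.00 Cr = 3,683.40 Cr

3,683.40 Cr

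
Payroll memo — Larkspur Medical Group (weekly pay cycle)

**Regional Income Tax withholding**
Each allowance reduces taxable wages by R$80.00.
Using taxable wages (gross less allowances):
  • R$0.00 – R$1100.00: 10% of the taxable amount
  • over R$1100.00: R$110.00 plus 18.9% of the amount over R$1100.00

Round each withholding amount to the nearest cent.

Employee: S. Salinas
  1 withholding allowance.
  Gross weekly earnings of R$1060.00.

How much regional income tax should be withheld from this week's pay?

Regional Income Tax: taxable = R$1060.00 − 1×R$80.00 = R$980.00
  10% × R$980.00 = R$98.00

R$98.00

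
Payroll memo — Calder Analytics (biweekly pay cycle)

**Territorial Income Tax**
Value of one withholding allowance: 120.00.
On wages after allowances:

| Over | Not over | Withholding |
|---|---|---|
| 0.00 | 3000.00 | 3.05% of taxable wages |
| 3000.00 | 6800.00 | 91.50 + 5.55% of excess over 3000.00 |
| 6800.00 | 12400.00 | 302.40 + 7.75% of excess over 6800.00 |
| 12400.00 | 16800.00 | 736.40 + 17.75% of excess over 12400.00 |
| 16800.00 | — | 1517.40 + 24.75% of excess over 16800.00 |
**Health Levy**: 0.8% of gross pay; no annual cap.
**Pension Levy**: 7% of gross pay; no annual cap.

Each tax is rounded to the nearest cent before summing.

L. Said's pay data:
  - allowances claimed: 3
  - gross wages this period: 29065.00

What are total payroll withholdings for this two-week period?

6730.96

Territorial Income Tax: taxable = 29065.00 − 3×120.00 = 28705.00
  1517.40 + 24.75% × (28705.00 − 16800.00) = 1517.40 + 24.75% × 11905.00 = 4463.89
Health Levy: 0.8% × 29065.00 = 232.52
Pension Levy: 7% × 29065.00 = 2034.55
Total: 4463.89 + 232.52 + 2034.55 = 6730.96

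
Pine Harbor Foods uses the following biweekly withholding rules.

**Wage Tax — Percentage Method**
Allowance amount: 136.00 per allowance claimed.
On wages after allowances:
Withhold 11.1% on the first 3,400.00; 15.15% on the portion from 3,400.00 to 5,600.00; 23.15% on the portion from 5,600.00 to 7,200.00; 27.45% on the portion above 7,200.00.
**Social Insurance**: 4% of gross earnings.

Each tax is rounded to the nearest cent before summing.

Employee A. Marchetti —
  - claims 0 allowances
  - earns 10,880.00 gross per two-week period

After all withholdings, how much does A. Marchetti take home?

8,353.54

Wage Tax: taxable = 10,880.00
  1,081.10 + 27.45% × (10,880.00 − 7,200.00) = 1,081.10 + 27.45% × 3,680.00 = 2,091.26
Social Insurance: 4% × 10,880.00 = 435.20
Total withheld: 2,091.26 + 435.20 = 2,526.46
Net pay: 10,880.00 − 2,526.46 = 8,353.54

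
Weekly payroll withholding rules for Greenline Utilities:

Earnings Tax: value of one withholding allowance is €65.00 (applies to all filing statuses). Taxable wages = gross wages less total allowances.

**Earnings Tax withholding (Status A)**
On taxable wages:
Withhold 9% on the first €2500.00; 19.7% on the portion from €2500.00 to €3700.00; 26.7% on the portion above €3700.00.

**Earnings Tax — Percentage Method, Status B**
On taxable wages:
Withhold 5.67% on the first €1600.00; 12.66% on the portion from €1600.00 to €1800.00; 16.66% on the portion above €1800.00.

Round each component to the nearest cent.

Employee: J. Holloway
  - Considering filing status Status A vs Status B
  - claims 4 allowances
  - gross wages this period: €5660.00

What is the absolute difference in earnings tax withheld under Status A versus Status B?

Earnings Tax (Status A): taxable = €5660.00 − 4×€65.00 = €5400.00
  €461.40 + 26.7% × (€5400.00 − €3700.00) = €461.40 + 26.7% × €1700.00 = €915.30
Earnings Tax (Status B): taxable = €5660.00 − 4×€65.00 = €5400.00
  €116.04 + 16.66% × (€5400.00 − €1800.00) = €116.04 + 16.66% × €3600.00 = €715.80
Difference: |€915.30 − €715.80| = €199.50 (higher under Status A)

€199.50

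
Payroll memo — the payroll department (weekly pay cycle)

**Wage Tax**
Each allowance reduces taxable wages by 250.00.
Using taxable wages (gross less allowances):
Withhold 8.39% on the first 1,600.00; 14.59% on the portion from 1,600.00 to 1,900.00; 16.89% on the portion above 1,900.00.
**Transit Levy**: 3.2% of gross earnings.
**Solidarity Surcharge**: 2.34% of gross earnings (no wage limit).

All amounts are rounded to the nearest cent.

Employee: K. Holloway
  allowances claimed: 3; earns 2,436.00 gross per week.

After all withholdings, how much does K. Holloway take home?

2,154.26

Wage Tax: taxable = 2,436.00 − 3×250.00 = 1,686.00
  134.24 + 14.59% × (1,686.00 − 1,600.00) = 134.24 + 14.59% × 86.00 = 146.79
Transit Levy: 3.2% × 2,436.00 = 77.95
Solidarity Surcharge: 2.34% × 2,436.00 = 57.00
Total withheld: 146.79 + 77.95 + 57.00 = 281.74
Net pay: 2,436.00 − 281.74 = 2,154.26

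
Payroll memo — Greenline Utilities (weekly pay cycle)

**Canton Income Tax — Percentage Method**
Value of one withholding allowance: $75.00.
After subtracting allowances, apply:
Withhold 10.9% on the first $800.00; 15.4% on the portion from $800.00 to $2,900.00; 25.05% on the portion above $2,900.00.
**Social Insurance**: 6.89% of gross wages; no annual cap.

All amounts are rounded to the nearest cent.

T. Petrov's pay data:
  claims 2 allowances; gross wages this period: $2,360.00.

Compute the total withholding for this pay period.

Canton Income Tax: taxable = $2,360.00 − 2×$75.00 = $2,210.00
  $87.20 + 15.4% × ($2,210.00 − $800.00) = $87.20 + 15.4% × $1,410.00 = $304.34
Social Insurance: 6.89% × $2,360.00 = $162.60
Total: $304.34 + $162.60 = $466.94

$466.94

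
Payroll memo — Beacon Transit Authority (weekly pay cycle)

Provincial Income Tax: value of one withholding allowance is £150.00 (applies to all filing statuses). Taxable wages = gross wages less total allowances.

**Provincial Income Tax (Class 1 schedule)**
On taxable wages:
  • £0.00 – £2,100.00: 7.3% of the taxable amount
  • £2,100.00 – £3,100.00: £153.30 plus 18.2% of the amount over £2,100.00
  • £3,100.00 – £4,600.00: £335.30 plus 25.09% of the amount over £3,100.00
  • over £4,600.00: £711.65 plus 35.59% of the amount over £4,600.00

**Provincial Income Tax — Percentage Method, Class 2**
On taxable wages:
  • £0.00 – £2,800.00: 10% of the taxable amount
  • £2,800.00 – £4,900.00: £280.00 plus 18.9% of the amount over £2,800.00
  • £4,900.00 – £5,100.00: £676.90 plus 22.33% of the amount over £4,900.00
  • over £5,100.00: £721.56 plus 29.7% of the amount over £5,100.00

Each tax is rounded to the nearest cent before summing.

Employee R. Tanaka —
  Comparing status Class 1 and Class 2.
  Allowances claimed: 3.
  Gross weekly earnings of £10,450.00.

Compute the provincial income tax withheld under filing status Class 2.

Provincial Income Tax (Class 2): taxable = £10,450.00 − 3×£150.00 = £10,000.00
  £721.56 + 29.7% × (£10,000.00 − £5,100.00) = £721.56 + 29.7% × £4,900.00 = £2,176.86

£2,176.86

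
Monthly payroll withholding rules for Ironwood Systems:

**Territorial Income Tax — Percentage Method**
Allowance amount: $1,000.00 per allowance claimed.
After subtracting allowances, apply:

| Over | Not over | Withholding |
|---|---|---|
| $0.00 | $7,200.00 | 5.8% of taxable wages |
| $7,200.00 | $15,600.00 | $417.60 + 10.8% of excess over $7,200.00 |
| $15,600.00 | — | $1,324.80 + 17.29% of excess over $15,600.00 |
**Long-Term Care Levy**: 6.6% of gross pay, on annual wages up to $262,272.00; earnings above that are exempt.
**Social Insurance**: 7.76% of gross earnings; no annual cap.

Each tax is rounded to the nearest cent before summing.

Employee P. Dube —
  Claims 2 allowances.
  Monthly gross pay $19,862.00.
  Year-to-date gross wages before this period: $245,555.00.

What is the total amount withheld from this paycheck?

Territorial Income Tax: taxable = $19,862.00 − 2×$1,000.00 = $17,862.00
  $1,324.80 + 17.29% × ($17,862.00 − $15,600.00) = $1,324.80 + 17.29% × $2,262.00 = $1,715.90
Long-Term Care Levy: cap $262,272.00 − YTD $245,555.00 = $16,717.00 subject; 6.6% × $16,717.00 = $1,103.32
Social Insurance: 7.76% × $19,862.00 = $1,541.29
Total: $1,715.90 + $1,103.32 + $1,541.29 = $4,360.51

$4,360.51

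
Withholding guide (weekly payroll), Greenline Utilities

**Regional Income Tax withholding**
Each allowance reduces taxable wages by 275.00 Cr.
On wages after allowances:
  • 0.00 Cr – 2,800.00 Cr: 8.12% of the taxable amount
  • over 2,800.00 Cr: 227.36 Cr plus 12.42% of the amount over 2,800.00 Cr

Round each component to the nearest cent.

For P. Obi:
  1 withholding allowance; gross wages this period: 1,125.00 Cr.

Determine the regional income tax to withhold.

69.02 Cr

Regional Income Tax: taxable = 1,125.00 Cr − 1×275.00 Cr = 850.00 Cr
  8.12% × 850.00 Cr = 69.02 Cr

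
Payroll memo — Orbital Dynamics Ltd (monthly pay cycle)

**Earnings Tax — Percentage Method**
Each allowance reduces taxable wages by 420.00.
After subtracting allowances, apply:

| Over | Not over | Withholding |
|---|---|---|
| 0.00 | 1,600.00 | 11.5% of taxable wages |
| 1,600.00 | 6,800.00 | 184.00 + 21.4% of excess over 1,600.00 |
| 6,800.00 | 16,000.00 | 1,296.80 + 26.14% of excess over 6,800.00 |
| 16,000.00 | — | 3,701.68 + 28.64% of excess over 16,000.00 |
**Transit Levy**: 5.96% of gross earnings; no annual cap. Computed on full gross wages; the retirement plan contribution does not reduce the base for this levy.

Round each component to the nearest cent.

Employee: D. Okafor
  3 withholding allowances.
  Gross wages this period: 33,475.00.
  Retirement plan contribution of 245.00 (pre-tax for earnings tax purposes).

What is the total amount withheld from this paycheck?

Earnings Tax: taxable = 33,475.00 − 245.00 − 3×420.00 = 31,970.00
  3,701.68 + 28.64% × (31,970.00 − 16,000.00) = 3,701.68 + 28.64% × 15,970.00 = 8,275.49
Transit Levy: 5.96% × 33,475.00 = 1,995.11
Total: 8,275.49 + 1,995.11 = 10,270.60

10,270.60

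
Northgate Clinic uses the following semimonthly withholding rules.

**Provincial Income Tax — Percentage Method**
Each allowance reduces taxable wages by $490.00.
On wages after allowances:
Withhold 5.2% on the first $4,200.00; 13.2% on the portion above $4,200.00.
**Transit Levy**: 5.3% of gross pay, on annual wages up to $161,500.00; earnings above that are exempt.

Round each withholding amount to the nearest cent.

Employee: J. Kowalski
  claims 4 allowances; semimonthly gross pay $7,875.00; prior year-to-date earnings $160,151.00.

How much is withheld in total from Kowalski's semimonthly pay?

$516.28

Provincial Income Tax: taxable = $7,875.00 − 4×$490.00 = $5,915.00
  $218.40 + 13.2% × ($5,915.00 − $4,200.00) = $218.40 + 13.2% × $1,715.00 = $444.78
Transit Levy: cap $161,500.00 − YTD $160,151.00 = $1,349.00 subject; 5.3% × $1,349.00 = $71.50
Total: $444.78 + $71.50 = $516.28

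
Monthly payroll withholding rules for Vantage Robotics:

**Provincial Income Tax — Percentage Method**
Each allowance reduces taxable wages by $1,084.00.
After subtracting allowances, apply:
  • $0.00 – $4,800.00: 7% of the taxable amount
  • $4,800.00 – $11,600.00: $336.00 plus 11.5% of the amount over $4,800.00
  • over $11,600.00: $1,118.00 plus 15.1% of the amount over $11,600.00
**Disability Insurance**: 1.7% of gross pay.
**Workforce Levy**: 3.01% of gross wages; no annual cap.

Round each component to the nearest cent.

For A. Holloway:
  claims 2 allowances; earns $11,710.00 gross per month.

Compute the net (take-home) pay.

Provincial Income Tax: taxable = $11,710.00 − 2×$1,084.00 = $9,542.00
  $336.00 + 11.5% × ($9,542.00 − $4,800.00) = $336.00 + 11.5% × $4,742.00 = $881.33
Disability Insurance: 1.7% × $11,710.00 = $199.07
Workforce Levy: 3.01% × $11,710.00 = $352.47
Total withheld: $881.33 + $199.07 + $352.47 = $1,432.87
Net pay: $11,710.00 − $1,432.87 = $10,277.13

$10,277.13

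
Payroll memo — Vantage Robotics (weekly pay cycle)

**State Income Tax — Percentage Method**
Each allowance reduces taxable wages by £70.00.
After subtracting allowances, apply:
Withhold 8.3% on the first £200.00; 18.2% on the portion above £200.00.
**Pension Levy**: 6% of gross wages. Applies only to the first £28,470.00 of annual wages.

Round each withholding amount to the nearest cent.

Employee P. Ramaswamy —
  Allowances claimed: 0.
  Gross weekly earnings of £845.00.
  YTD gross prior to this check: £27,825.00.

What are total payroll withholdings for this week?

£172.69

State Income Tax: taxable = £845.00
  £16.60 + 18.2% × (£845.00 − £200.00) = £16.60 + 18.2% × £645.00 = £133.99
Pension Levy: cap £28,470.00 − YTD £27,825.00 = £645.00 subject; 6% × £645.00 = £38.70
Total: £133.99 + £38.70 = £172.69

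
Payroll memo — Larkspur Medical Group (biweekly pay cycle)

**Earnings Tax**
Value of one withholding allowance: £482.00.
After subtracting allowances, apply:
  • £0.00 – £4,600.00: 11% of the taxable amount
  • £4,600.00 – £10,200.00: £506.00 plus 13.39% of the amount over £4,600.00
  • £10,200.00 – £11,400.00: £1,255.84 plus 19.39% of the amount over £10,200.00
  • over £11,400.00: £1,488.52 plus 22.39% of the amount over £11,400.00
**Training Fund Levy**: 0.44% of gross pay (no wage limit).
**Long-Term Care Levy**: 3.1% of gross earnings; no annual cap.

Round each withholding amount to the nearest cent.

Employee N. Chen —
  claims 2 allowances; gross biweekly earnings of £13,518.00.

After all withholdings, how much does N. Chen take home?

Earnings Tax: taxable = £13,518.00 − 2×£482.00 = £12,554.00
  £1,488.52 + 22.39% × (£12,554.00 − £11,400.00) = £1,488.52 + 22.39% × £1,154.00 = £1,746.90
Training Fund Levy: 0.44% × £13,518.00 = £59.48
Long-Term Care Levy: 3.1% × £13,518.00 = £419.06
Total withheld: £1,746.90 + £59.48 + £419.06 = £2,225.44
Net pay: £13,518.00 − £2,225.44 = £11,292.56

£11,292.56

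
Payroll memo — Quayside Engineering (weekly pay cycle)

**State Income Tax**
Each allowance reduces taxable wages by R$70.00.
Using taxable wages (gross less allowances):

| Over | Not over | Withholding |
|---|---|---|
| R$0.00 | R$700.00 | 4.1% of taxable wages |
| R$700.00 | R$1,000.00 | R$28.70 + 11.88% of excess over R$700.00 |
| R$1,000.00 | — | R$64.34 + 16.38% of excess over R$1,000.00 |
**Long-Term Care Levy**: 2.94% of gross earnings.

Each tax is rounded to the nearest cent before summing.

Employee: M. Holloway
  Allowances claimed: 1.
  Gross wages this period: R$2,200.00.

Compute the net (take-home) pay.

R$1,885.89

State Income Tax: taxable = R$2,200.00 − 1×R$70.00 = R$2,130.00
  R$64.34 + 16.38% × (R$2,130.00 − R$1,000.00) = R$64.34 + 16.38% × R$1,130.00 = R$249.43
Long-Term Care Levy: 2.94% × R$2,200.00 = R$64.68
Total withheld: R$249.43 + R$64.68 = R$314.11
Net pay: R$2,200.00 − R$314.11 = R$1,885.89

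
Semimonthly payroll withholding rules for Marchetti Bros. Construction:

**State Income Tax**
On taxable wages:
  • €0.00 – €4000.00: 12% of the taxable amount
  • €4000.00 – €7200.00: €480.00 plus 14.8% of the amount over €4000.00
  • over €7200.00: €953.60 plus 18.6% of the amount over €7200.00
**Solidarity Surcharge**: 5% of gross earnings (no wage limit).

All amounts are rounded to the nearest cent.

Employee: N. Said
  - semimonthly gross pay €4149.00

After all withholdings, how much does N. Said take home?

€3439.50

State Income Tax: taxable = €4149.00
  €480.00 + 14.8% × (€4149.00 − €4000.00) = €480.00 + 14.8% × €149.00 = €502.05
Solidarity Surcharge: 5% × €4149.00 = €207.45
Total withheld: €502.05 + €207.45 = €709.50
Net pay: €4149.00 − €709.50 = €3439.50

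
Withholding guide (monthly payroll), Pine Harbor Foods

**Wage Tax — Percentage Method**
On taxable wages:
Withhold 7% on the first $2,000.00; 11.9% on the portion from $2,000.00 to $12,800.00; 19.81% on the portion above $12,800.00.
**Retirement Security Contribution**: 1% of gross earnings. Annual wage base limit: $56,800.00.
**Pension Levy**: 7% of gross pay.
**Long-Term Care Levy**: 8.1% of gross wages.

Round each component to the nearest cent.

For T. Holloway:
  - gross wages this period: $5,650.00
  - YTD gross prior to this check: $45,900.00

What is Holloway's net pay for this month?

Wage Tax: taxable = $5,650.00
  $140.00 + 11.9% × ($5,650.00 − $2,000.00) = $140.00 + 11.9% × $3,650.00 = $574.35
Retirement Security Contribution: 1% × $5,650.00 = $56.50
Pension Levy: 7% × $5,650.00 = $395.50
Long-Term Care Levy: 8.1% × $5,650.00 = $457.65
Total withheld: $574.35 + $56.50 + $395.50 + $457.65 = $1,484.00
Net pay: $5,650.00 − $1,484.00 = $4,166.00

$4,166.00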